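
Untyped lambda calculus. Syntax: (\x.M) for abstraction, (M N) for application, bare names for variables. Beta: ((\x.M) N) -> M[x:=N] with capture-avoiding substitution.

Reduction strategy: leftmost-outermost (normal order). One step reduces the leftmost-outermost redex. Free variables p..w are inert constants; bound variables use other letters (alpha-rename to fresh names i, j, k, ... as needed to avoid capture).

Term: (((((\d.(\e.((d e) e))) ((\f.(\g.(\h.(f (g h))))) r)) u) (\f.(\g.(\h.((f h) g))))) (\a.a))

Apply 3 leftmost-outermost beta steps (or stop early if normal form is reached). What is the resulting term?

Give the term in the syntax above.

Step 0: (((((\d.(\e.((d e) e))) ((\f.(\g.(\h.(f (g h))))) r)) u) (\f.(\g.(\h.((f h) g))))) (\a.a))
Step 1: ((((\e.((((\f.(\g.(\h.(f (g h))))) r) e) e)) u) (\f.(\g.(\h.((f h) g))))) (\a.a))
Step 2: ((((((\f.(\g.(\h.(f (g h))))) r) u) u) (\f.(\g.(\h.((f h) g))))) (\a.a))
Step 3: (((((\g.(\h.(r (g h)))) u) u) (\f.(\g.(\h.((f h) g))))) (\a.a))

Answer: (((((\g.(\h.(r (g h)))) u) u) (\f.(\g.(\h.((f h) g))))) (\a.a))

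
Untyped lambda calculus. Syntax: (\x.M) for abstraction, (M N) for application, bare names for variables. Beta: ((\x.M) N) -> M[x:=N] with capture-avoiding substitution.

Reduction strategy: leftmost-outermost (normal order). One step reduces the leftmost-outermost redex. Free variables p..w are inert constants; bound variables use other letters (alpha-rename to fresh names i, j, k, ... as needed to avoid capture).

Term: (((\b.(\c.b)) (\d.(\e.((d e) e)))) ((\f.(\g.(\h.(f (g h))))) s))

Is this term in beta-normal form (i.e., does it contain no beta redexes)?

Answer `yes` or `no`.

Term: (((\b.(\c.b)) (\d.(\e.((d e) e)))) ((\f.(\g.(\h.(f (g h))))) s))
Found 2 beta redex(es).

Answer: no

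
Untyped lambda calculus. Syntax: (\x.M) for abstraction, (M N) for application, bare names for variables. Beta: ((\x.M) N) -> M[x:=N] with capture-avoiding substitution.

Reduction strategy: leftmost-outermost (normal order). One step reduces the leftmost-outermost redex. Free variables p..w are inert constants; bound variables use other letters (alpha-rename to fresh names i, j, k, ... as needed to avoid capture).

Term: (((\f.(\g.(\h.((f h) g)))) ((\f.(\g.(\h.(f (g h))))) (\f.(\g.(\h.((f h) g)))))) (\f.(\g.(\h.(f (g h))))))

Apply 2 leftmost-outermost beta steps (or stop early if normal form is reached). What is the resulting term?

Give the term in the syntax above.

Step 0: (((\f.(\g.(\h.((f h) g)))) ((\f.(\g.(\h.(f (g h))))) (\f.(\g.(\h.((f h) g)))))) (\f.(\g.(\h.(f (g h))))))
Step 1: ((\g.(\h.((((\f.(\g.(\h.(f (g h))))) (\f.(\g.(\h.((f h) g))))) h) g))) (\f.(\g.(\h.(f (g h))))))
Step 2: (\h.((((\f.(\g.(\h.(f (g h))))) (\f.(\g.(\h.((f h) g))))) h) (\f.(\g.(\h.(f (g h)))))))

Answer: (\h.((((\f.(\g.(\h.(f (g h))))) (\f.(\g.(\h.((f h) g))))) h) (\f.(\g.(\h.(f (g h)))))))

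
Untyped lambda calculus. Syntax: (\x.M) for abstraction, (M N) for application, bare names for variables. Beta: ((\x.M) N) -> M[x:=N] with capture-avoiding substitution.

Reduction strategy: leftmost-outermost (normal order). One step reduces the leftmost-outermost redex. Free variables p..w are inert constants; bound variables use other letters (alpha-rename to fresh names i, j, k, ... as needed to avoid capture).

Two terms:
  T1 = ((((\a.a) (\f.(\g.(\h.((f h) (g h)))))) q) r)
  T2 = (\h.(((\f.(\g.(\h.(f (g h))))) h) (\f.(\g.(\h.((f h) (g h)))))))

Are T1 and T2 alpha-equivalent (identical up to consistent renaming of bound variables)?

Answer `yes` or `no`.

Answer: no

Derivation:
Term 1: ((((\a.a) (\f.(\g.(\h.((f h) (g h)))))) q) r)
Term 2: (\h.(((\f.(\g.(\h.(f (g h))))) h) (\f.(\g.(\h.((f h) (g h)))))))
Alpha-equivalence: compare structure up to binder renaming.
Result: False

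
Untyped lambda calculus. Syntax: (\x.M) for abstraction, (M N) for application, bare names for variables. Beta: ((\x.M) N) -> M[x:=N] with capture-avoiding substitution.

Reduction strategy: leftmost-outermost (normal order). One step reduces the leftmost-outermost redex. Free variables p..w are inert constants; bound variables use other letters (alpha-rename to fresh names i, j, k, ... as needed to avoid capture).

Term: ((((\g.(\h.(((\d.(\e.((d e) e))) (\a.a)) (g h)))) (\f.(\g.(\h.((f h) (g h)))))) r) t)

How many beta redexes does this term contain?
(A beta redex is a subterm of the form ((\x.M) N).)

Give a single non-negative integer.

Term: ((((\g.(\h.(((\d.(\e.((d e) e))) (\a.a)) (g h)))) (\f.(\g.(\h.((f h) (g h)))))) r) t)
  Redex: ((\g.(\h.(((\d.(\e.((d e) e))) (\a.a)) (g h)))) (\f.(\g.(\h.((f h) (g h))))))
  Redex: ((\d.(\e.((d e) e))) (\a.a))
Total redexes: 2

Answer: 2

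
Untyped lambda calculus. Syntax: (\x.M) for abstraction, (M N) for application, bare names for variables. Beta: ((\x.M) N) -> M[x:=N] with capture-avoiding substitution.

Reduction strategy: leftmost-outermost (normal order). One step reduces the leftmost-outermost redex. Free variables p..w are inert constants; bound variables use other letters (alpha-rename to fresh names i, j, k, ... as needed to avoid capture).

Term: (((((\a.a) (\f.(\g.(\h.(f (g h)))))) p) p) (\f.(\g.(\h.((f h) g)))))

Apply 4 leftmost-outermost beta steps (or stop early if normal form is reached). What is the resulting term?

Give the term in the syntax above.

Step 0: (((((\a.a) (\f.(\g.(\h.(f (g h)))))) p) p) (\f.(\g.(\h.((f h) g)))))
Step 1: ((((\f.(\g.(\h.(f (g h))))) p) p) (\f.(\g.(\h.((f h) g)))))
Step 2: (((\g.(\h.(p (g h)))) p) (\f.(\g.(\h.((f h) g)))))
Step 3: ((\h.(p (p h))) (\f.(\g.(\h.((f h) g)))))
Step 4: (p (p (\f.(\g.(\h.((f h) g))))))

Answer: (p (p (\f.(\g.(\h.((f h) g))))))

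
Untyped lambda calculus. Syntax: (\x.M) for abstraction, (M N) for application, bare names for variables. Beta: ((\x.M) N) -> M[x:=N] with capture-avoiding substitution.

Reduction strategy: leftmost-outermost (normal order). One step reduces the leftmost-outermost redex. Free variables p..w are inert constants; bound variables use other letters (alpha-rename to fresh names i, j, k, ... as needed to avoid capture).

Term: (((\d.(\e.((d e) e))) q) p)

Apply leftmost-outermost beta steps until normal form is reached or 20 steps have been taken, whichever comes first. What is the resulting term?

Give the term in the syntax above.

Step 0: (((\d.(\e.((d e) e))) q) p)
Step 1: ((\e.((q e) e)) p)
Step 2: ((q p) p)

Answer: ((q p) p)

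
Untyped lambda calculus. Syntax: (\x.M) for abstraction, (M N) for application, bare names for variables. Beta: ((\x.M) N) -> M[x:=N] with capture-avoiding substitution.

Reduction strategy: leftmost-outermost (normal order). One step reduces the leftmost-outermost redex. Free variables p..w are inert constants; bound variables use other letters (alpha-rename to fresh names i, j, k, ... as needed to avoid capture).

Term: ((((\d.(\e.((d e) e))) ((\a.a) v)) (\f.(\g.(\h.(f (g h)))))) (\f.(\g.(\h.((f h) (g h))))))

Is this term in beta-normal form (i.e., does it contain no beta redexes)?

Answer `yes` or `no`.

Answer: no

Derivation:
Term: ((((\d.(\e.((d e) e))) ((\a.a) v)) (\f.(\g.(\h.(f (g h)))))) (\f.(\g.(\h.((f h) (g h))))))
Found 2 beta redex(es).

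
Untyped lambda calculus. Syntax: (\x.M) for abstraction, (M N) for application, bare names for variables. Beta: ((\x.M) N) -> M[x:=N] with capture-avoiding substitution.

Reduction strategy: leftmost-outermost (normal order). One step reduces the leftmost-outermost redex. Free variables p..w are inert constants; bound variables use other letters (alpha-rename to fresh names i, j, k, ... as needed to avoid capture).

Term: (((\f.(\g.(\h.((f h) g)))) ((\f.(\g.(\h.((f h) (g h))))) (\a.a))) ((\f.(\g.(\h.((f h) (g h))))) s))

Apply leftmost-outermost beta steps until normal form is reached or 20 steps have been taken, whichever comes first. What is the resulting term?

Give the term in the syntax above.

Step 0: (((\f.(\g.(\h.((f h) g)))) ((\f.(\g.(\h.((f h) (g h))))) (\a.a))) ((\f.(\g.(\h.((f h) (g h))))) s))
Step 1: ((\g.(\h.((((\f.(\g.(\h.((f h) (g h))))) (\a.a)) h) g))) ((\f.(\g.(\h.((f h) (g h))))) s))
Step 2: (\h.((((\f.(\g.(\h.((f h) (g h))))) (\a.a)) h) ((\f.(\g.(\h.((f h) (g h))))) s)))
Step 3: (\h.(((\g.(\h.(((\a.a) h) (g h)))) h) ((\f.(\g.(\h.((f h) (g h))))) s)))
Step 4: (\h.((\i.(((\a.a) i) (h i))) ((\f.(\g.(\h.((f h) (g h))))) s)))
Step 5: (\h.(((\a.a) ((\f.(\g.(\h.((f h) (g h))))) s)) (h ((\f.(\g.(\h.((f h) (g h))))) s))))
Step 6: (\h.(((\f.(\g.(\h.((f h) (g h))))) s) (h ((\f.(\g.(\h.((f h) (g h))))) s))))
Step 7: (\h.((\g.(\h.((s h) (g h)))) (h ((\f.(\g.(\h.((f h) (g h))))) s))))
Step 8: (\h.(\i.((s i) ((h ((\f.(\g.(\h.((f h) (g h))))) s)) i))))
Step 9: (\h.(\i.((s i) ((h (\g.(\h.((s h) (g h))))) i))))

Answer: (\h.(\i.((s i) ((h (\g.(\h.((s h) (g h))))) i))))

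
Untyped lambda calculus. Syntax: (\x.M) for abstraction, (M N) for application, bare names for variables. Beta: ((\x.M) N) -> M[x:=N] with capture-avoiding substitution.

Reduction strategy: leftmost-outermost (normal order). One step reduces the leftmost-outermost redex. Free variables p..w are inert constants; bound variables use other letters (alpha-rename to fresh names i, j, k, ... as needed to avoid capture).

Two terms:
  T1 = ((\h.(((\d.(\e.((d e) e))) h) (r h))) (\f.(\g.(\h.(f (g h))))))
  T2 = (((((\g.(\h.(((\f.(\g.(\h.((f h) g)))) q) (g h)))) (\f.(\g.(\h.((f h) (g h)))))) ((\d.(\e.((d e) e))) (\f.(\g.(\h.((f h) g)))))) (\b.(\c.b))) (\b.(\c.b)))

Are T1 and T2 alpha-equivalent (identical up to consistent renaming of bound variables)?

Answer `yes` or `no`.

Term 1: ((\h.(((\d.(\e.((d e) e))) h) (r h))) (\f.(\g.(\h.(f (g h))))))
Term 2: (((((\g.(\h.(((\f.(\g.(\h.((f h) g)))) q) (g h)))) (\f.(\g.(\h.((f h) (g h)))))) ((\d.(\e.((d e) e))) (\f.(\g.(\h.((f h) g)))))) (\b.(\c.b))) (\b.(\c.b)))
Alpha-equivalence: compare structure up to binder renaming.
Result: False

Answer: no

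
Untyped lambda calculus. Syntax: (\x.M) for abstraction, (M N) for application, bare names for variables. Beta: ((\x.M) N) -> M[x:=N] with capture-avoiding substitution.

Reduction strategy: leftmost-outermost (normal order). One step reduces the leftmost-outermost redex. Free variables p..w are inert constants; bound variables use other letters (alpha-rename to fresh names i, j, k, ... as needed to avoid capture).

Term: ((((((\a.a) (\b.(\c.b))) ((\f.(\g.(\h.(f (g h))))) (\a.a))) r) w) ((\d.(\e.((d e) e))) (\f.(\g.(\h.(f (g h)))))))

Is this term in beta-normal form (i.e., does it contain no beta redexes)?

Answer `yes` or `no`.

Answer: no

Derivation:
Term: ((((((\a.a) (\b.(\c.b))) ((\f.(\g.(\h.(f (g h))))) (\a.a))) r) w) ((\d.(\e.((d e) e))) (\f.(\g.(\h.(f (g h)))))))
Found 3 beta redex(es).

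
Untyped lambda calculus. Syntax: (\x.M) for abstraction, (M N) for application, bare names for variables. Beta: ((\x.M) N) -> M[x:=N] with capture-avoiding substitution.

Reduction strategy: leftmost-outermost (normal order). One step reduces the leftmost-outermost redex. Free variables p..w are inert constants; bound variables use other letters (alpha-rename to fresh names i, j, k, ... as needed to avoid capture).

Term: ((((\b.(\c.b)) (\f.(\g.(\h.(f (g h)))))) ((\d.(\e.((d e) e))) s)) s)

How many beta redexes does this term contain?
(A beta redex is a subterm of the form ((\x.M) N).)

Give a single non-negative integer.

Term: ((((\b.(\c.b)) (\f.(\g.(\h.(f (g h)))))) ((\d.(\e.((d e) e))) s)) s)
  Redex: ((\b.(\c.b)) (\f.(\g.(\h.(f (g h))))))
  Redex: ((\d.(\e.((d e) e))) s)
Total redexes: 2

Answer: 2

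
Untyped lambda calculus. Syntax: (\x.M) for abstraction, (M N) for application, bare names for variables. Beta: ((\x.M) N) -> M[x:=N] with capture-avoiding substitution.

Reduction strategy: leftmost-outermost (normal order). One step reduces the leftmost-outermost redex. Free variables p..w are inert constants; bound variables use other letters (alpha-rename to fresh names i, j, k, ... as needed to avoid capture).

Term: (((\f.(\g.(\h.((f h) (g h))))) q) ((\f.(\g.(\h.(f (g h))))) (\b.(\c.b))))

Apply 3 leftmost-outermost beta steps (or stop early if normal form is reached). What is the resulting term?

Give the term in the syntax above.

Answer: (\h.((q h) ((\g.(\h.((\b.(\c.b)) (g h)))) h)))

Derivation:
Step 0: (((\f.(\g.(\h.((f h) (g h))))) q) ((\f.(\g.(\h.(f (g h))))) (\b.(\c.b))))
Step 1: ((\g.(\h.((q h) (g h)))) ((\f.(\g.(\h.(f (g h))))) (\b.(\c.b))))
Step 2: (\h.((q h) (((\f.(\g.(\h.(f (g h))))) (\b.(\c.b))) h)))
Step 3: (\h.((q h) ((\g.(\h.((\b.(\c.b)) (g h)))) h)))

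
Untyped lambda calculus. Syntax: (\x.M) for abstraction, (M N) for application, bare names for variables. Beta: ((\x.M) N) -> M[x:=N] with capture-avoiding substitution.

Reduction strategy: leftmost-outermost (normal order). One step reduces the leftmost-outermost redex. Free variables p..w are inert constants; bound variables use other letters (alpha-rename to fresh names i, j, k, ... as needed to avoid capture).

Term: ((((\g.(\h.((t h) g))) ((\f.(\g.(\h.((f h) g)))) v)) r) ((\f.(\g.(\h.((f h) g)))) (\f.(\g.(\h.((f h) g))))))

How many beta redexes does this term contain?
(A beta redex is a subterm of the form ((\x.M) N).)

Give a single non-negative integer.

Term: ((((\g.(\h.((t h) g))) ((\f.(\g.(\h.((f h) g)))) v)) r) ((\f.(\g.(\h.((f h) g)))) (\f.(\g.(\h.((f h) g))))))
  Redex: ((\g.(\h.((t h) g))) ((\f.(\g.(\h.((f h) g)))) v))
  Redex: ((\f.(\g.(\h.((f h) g)))) v)
  Redex: ((\f.(\g.(\h.((f h) g)))) (\f.(\g.(\h.((f h) g)))))
Total redexes: 3

Answer: 3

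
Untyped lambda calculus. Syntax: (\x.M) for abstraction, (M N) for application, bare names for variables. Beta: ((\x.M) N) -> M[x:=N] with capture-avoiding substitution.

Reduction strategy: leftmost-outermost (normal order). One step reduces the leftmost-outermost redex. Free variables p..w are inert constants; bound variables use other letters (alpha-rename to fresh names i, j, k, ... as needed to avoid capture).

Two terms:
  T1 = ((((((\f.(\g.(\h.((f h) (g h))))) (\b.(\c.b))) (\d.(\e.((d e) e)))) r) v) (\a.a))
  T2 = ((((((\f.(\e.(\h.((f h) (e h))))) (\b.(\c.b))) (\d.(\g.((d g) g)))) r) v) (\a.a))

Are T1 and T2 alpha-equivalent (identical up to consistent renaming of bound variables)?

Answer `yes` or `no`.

Answer: yes

Derivation:
Term 1: ((((((\f.(\g.(\h.((f h) (g h))))) (\b.(\c.b))) (\d.(\e.((d e) e)))) r) v) (\a.a))
Term 2: ((((((\f.(\e.(\h.((f h) (e h))))) (\b.(\c.b))) (\d.(\g.((d g) g)))) r) v) (\a.a))
Alpha-equivalence: compare structure up to binder renaming.
Result: True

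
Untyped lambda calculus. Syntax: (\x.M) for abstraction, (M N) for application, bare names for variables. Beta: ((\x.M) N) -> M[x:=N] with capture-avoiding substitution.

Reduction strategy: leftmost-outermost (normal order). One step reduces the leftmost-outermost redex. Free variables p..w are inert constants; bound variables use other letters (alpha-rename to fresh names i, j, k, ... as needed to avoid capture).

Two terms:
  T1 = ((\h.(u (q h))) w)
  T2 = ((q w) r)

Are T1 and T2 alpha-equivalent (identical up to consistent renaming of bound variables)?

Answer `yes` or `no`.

Answer: no

Derivation:
Term 1: ((\h.(u (q h))) w)
Term 2: ((q w) r)
Alpha-equivalence: compare structure up to binder renaming.
Result: False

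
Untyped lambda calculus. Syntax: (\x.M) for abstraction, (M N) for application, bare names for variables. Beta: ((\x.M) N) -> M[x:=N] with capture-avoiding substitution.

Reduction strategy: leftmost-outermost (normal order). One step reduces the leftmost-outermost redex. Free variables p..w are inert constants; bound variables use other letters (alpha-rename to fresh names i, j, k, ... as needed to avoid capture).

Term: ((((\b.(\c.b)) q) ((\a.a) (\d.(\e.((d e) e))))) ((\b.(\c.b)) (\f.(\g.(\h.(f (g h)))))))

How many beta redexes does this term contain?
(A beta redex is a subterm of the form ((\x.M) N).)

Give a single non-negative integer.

Term: ((((\b.(\c.b)) q) ((\a.a) (\d.(\e.((d e) e))))) ((\b.(\c.b)) (\f.(\g.(\h.(f (g h)))))))
  Redex: ((\b.(\c.b)) q)
  Redex: ((\a.a) (\d.(\e.((d e) e))))
  Redex: ((\b.(\c.b)) (\f.(\g.(\h.(f (g h))))))
Total redexes: 3

Answer: 3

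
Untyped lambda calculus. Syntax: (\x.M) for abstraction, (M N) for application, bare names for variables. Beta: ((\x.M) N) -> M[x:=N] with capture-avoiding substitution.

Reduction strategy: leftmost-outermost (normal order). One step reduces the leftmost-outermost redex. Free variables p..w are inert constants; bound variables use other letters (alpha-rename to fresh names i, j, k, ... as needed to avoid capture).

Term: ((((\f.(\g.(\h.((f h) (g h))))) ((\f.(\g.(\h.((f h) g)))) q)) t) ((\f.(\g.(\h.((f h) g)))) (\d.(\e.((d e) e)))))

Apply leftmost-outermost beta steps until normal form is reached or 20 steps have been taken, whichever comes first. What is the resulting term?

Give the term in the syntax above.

Step 0: ((((\f.(\g.(\h.((f h) (g h))))) ((\f.(\g.(\h.((f h) g)))) q)) t) ((\f.(\g.(\h.((f h) g)))) (\d.(\e.((d e) e)))))
Step 1: (((\g.(\h.((((\f.(\g.(\h.((f h) g)))) q) h) (g h)))) t) ((\f.(\g.(\h.((f h) g)))) (\d.(\e.((d e) e)))))
Step 2: ((\h.((((\f.(\g.(\h.((f h) g)))) q) h) (t h))) ((\f.(\g.(\h.((f h) g)))) (\d.(\e.((d e) e)))))
Step 3: ((((\f.(\g.(\h.((f h) g)))) q) ((\f.(\g.(\h.((f h) g)))) (\d.(\e.((d e) e))))) (t ((\f.(\g.(\h.((f h) g)))) (\d.(\e.((d e) e))))))
Step 4: (((\g.(\h.((q h) g))) ((\f.(\g.(\h.((f h) g)))) (\d.(\e.((d e) e))))) (t ((\f.(\g.(\h.((f h) g)))) (\d.(\e.((d e) e))))))
Step 5: ((\h.((q h) ((\f.(\g.(\h.((f h) g)))) (\d.(\e.((d e) e)))))) (t ((\f.(\g.(\h.((f h) g)))) (\d.(\e.((d e) e))))))
Step 6: ((q (t ((\f.(\g.(\h.((f h) g)))) (\d.(\e.((d e) e)))))) ((\f.(\g.(\h.((f h) g)))) (\d.(\e.((d e) e)))))
Step 7: ((q (t (\g.(\h.(((\d.(\e.((d e) e))) h) g))))) ((\f.(\g.(\h.((f h) g)))) (\d.(\e.((d e) e)))))
Step 8: ((q (t (\g.(\h.((\e.((h e) e)) g))))) ((\f.(\g.(\h.((f h) g)))) (\d.(\e.((d e) e)))))
Step 9: ((q (t (\g.(\h.((h g) g))))) ((\f.(\g.(\h.((f h) g)))) (\d.(\e.((d e) e)))))
Step 10: ((q (t (\g.(\h.((h g) g))))) (\g.(\h.(((\d.(\e.((d e) e))) h) g))))
Step 11: ((q (t (\g.(\h.((h g) g))))) (\g.(\h.((\e.((h e) e)) g))))
Step 12: ((q (t (\g.(\h.((h g) g))))) (\g.(\h.((h g) g))))

Answer: ((q (t (\g.(\h.((h g) g))))) (\g.(\h.((h g) g))))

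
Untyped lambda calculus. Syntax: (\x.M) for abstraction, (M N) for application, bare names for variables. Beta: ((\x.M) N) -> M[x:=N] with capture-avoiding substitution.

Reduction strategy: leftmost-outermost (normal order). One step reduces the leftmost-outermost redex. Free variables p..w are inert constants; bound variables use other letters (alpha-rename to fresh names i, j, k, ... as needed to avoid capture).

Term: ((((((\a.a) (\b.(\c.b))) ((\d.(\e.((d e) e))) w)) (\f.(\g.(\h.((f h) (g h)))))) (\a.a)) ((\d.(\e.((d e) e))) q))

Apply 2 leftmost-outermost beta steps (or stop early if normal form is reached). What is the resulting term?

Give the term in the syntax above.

Step 0: ((((((\a.a) (\b.(\c.b))) ((\d.(\e.((d e) e))) w)) (\f.(\g.(\h.((f h) (g h)))))) (\a.a)) ((\d.(\e.((d e) e))) q))
Step 1: (((((\b.(\c.b)) ((\d.(\e.((d e) e))) w)) (\f.(\g.(\h.((f h) (g h)))))) (\a.a)) ((\d.(\e.((d e) e))) q))
Step 2: ((((\c.((\d.(\e.((d e) e))) w)) (\f.(\g.(\h.((f h) (g h)))))) (\a.a)) ((\d.(\e.((d e) e))) q))

Answer: ((((\c.((\d.(\e.((d e) e))) w)) (\f.(\g.(\h.((f h) (g h)))))) (\a.a)) ((\d.(\e.((d e) e))) q))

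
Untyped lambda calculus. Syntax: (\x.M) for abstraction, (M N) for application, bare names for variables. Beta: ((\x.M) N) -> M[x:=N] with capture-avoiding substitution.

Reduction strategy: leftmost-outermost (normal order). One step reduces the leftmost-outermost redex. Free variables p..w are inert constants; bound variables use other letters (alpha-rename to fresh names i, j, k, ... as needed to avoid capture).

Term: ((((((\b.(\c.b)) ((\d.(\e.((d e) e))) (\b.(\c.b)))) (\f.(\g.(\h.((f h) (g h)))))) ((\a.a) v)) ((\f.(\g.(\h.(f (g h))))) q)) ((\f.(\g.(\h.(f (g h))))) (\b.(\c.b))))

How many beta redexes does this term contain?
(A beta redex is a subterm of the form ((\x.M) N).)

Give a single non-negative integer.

Answer: 5

Derivation:
Term: ((((((\b.(\c.b)) ((\d.(\e.((d e) e))) (\b.(\c.b)))) (\f.(\g.(\h.((f h) (g h)))))) ((\a.a) v)) ((\f.(\g.(\h.(f (g h))))) q)) ((\f.(\g.(\h.(f (g h))))) (\b.(\c.b))))
  Redex: ((\b.(\c.b)) ((\d.(\e.((d e) e))) (\b.(\c.b))))
  Redex: ((\d.(\e.((d e) e))) (\b.(\c.b)))
  Redex: ((\a.a) v)
  Redex: ((\f.(\g.(\h.(f (g h))))) q)
  Redex: ((\f.(\g.(\h.(f (g h))))) (\b.(\c.b)))
Total redexes: 5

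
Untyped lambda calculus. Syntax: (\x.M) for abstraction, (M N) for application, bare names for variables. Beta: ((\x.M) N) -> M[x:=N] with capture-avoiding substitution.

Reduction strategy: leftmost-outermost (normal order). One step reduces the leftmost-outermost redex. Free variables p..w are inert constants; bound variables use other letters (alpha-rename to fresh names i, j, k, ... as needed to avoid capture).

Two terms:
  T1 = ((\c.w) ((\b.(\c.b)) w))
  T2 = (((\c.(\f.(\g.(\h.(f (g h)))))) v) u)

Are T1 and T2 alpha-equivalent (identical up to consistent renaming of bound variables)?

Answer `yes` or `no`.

Answer: no

Derivation:
Term 1: ((\c.w) ((\b.(\c.b)) w))
Term 2: (((\c.(\f.(\g.(\h.(f (g h)))))) v) u)
Alpha-equivalence: compare structure up to binder renaming.
Result: False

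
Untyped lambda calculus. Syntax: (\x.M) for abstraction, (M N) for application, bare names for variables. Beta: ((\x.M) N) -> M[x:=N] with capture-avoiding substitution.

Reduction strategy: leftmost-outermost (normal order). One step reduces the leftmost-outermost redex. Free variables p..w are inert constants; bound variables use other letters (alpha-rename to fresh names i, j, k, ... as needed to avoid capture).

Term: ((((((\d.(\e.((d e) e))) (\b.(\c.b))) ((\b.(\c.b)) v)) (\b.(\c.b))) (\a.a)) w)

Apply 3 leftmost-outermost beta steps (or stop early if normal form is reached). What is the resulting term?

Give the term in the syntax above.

Step 0: ((((((\d.(\e.((d e) e))) (\b.(\c.b))) ((\b.(\c.b)) v)) (\b.(\c.b))) (\a.a)) w)
Step 1: (((((\e.(((\b.(\c.b)) e) e)) ((\b.(\c.b)) v)) (\b.(\c.b))) (\a.a)) w)
Step 2: ((((((\b.(\c.b)) ((\b.(\c.b)) v)) ((\b.(\c.b)) v)) (\b.(\c.b))) (\a.a)) w)
Step 3: (((((\c.((\b.(\c.b)) v)) ((\b.(\c.b)) v)) (\b.(\c.b))) (\a.a)) w)

Answer: (((((\c.((\b.(\c.b)) v)) ((\b.(\c.b)) v)) (\b.(\c.b))) (\a.a)) w)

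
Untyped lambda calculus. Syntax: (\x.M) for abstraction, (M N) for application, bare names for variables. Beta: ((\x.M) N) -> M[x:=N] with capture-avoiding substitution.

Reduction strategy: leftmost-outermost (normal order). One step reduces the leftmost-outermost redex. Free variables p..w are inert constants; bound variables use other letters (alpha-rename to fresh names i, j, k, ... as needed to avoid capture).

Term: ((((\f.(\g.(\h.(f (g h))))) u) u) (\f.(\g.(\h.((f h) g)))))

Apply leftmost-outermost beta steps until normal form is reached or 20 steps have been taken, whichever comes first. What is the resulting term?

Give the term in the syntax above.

Step 0: ((((\f.(\g.(\h.(f (g h))))) u) u) (\f.(\g.(\h.((f h) g)))))
Step 1: (((\g.(\h.(u (g h)))) u) (\f.(\g.(\h.((f h) g)))))
Step 2: ((\h.(u (u h))) (\f.(\g.(\h.((f h) g)))))
Step 3: (u (u (\f.(\g.(\h.((f h) g))))))

Answer: (u (u (\f.(\g.(\h.((f h) g))))))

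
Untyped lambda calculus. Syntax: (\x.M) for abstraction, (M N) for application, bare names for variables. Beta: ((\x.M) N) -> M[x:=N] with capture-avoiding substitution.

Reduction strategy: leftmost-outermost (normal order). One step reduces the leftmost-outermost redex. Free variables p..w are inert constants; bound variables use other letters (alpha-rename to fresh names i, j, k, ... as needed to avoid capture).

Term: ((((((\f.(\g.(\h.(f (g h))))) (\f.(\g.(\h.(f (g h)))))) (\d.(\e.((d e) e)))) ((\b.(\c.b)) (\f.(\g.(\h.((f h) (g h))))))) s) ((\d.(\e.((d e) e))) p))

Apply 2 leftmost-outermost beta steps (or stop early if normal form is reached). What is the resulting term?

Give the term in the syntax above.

Step 0: ((((((\f.(\g.(\h.(f (g h))))) (\f.(\g.(\h.(f (g h)))))) (\d.(\e.((d e) e)))) ((\b.(\c.b)) (\f.(\g.(\h.((f h) (g h))))))) s) ((\d.(\e.((d e) e))) p))
Step 1: (((((\g.(\h.((\f.(\g.(\h.(f (g h))))) (g h)))) (\d.(\e.((d e) e)))) ((\b.(\c.b)) (\f.(\g.(\h.((f h) (g h))))))) s) ((\d.(\e.((d e) e))) p))
Step 2: ((((\h.((\f.(\g.(\h.(f (g h))))) ((\d.(\e.((d e) e))) h))) ((\b.(\c.b)) (\f.(\g.(\h.((f h) (g h))))))) s) ((\d.(\e.((d e) e))) p))

Answer: ((((\h.((\f.(\g.(\h.(f (g h))))) ((\d.(\e.((d e) e))) h))) ((\b.(\c.b)) (\f.(\g.(\h.((f h) (g h))))))) s) ((\d.(\e.((d e) e))) p))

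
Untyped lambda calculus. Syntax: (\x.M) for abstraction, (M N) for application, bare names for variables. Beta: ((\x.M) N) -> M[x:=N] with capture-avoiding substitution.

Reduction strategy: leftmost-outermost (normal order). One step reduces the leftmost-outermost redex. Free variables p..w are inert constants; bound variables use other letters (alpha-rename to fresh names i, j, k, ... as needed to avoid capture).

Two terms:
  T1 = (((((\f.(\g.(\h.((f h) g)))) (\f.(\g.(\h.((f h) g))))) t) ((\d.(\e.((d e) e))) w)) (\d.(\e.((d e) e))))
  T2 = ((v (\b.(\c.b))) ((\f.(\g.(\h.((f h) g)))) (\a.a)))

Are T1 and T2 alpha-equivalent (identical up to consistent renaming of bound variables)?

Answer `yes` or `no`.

Term 1: (((((\f.(\g.(\h.((f h) g)))) (\f.(\g.(\h.((f h) g))))) t) ((\d.(\e.((d e) e))) w)) (\d.(\e.((d e) e))))
Term 2: ((v (\b.(\c.b))) ((\f.(\g.(\h.((f h) g)))) (\a.a)))
Alpha-equivalence: compare structure up to binder renaming.
Result: False

Answer: no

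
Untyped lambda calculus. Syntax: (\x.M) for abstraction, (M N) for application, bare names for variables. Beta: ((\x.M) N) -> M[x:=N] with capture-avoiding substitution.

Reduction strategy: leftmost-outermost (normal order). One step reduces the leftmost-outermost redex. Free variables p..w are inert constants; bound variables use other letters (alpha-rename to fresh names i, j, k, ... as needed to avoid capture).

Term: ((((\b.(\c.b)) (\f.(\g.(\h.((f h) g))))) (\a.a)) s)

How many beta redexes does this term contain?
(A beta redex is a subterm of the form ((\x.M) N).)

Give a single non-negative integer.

Term: ((((\b.(\c.b)) (\f.(\g.(\h.((f h) g))))) (\a.a)) s)
  Redex: ((\b.(\c.b)) (\f.(\g.(\h.((f h) g)))))
Total redexes: 1

Answer: 1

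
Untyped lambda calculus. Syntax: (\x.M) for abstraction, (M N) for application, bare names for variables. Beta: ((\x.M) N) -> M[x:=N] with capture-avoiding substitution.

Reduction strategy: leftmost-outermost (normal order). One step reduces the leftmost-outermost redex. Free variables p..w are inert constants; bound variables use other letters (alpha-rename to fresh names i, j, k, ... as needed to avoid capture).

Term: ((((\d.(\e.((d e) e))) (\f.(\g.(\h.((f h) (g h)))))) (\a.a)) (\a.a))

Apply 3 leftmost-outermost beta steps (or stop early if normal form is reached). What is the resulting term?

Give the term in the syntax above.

Answer: (((\g.(\h.(((\a.a) h) (g h)))) (\a.a)) (\a.a))

Derivation:
Step 0: ((((\d.(\e.((d e) e))) (\f.(\g.(\h.((f h) (g h)))))) (\a.a)) (\a.a))
Step 1: (((\e.(((\f.(\g.(\h.((f h) (g h))))) e) e)) (\a.a)) (\a.a))
Step 2: ((((\f.(\g.(\h.((f h) (g h))))) (\a.a)) (\a.a)) (\a.a))
Step 3: (((\g.(\h.(((\a.a) h) (g h)))) (\a.a)) (\a.a))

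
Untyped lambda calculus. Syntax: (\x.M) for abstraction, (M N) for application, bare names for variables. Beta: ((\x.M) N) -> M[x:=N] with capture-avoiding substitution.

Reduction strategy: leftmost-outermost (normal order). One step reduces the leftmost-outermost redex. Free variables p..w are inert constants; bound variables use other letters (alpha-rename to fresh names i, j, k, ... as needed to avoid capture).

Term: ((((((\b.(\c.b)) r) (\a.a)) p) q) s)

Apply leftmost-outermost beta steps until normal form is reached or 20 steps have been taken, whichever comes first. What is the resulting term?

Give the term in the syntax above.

Answer: (((r p) q) s)

Derivation:
Step 0: ((((((\b.(\c.b)) r) (\a.a)) p) q) s)
Step 1: (((((\c.r) (\a.a)) p) q) s)
Step 2: (((r p) q) s)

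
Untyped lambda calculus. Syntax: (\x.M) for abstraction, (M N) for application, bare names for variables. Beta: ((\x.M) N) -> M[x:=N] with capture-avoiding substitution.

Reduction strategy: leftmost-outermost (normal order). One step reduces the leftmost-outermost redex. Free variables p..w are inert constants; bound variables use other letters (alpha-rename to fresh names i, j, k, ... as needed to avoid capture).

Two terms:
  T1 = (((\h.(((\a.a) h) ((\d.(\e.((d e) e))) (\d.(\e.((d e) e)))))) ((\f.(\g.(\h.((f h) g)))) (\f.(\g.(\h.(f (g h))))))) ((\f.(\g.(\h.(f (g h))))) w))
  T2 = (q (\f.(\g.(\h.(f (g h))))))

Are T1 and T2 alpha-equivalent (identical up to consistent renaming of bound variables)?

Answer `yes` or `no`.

Term 1: (((\h.(((\a.a) h) ((\d.(\e.((d e) e))) (\d.(\e.((d e) e)))))) ((\f.(\g.(\h.((f h) g)))) (\f.(\g.(\h.(f (g h))))))) ((\f.(\g.(\h.(f (g h))))) w))
Term 2: (q (\f.(\g.(\h.(f (g h))))))
Alpha-equivalence: compare structure up to binder renaming.
Result: False

Answer: no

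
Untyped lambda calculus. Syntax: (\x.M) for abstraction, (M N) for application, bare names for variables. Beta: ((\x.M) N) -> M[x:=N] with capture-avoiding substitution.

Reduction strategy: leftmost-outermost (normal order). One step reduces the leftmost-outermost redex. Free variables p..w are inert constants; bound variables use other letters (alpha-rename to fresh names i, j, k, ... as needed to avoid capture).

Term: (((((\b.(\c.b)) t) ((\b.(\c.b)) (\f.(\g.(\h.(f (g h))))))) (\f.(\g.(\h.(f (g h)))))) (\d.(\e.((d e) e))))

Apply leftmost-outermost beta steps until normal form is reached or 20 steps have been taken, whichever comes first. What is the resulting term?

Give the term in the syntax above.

Step 0: (((((\b.(\c.b)) t) ((\b.(\c.b)) (\f.(\g.(\h.(f (g h))))))) (\f.(\g.(\h.(f (g h)))))) (\d.(\e.((d e) e))))
Step 1: ((((\c.t) ((\b.(\c.b)) (\f.(\g.(\h.(f (g h))))))) (\f.(\g.(\h.(f (g h)))))) (\d.(\e.((d e) e))))
Step 2: ((t (\f.(\g.(\h.(f (g h)))))) (\d.(\e.((d e) e))))

Answer: ((t (\f.(\g.(\h.(f (g h)))))) (\d.(\e.((d e) e))))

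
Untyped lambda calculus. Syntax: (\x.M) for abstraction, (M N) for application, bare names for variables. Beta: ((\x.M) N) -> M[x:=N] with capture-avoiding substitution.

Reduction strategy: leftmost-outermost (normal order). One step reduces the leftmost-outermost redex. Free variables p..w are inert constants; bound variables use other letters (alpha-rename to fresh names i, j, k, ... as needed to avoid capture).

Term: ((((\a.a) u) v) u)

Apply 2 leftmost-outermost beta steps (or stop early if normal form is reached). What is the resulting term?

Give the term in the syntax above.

Step 0: ((((\a.a) u) v) u)
Step 1: ((u v) u)
Step 2: (normal form reached)

Answer: ((u v) u)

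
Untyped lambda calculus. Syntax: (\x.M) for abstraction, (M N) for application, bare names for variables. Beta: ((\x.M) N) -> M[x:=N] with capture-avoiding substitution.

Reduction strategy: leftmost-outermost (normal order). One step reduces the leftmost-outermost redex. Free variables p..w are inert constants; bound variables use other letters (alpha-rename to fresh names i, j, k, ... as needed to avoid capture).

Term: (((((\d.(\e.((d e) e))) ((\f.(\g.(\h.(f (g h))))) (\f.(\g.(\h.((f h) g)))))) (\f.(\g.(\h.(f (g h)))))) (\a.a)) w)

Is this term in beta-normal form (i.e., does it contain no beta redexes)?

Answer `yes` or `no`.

Term: (((((\d.(\e.((d e) e))) ((\f.(\g.(\h.(f (g h))))) (\f.(\g.(\h.((f h) g)))))) (\f.(\g.(\h.(f (g h)))))) (\a.a)) w)
Found 2 beta redex(es).

Answer: no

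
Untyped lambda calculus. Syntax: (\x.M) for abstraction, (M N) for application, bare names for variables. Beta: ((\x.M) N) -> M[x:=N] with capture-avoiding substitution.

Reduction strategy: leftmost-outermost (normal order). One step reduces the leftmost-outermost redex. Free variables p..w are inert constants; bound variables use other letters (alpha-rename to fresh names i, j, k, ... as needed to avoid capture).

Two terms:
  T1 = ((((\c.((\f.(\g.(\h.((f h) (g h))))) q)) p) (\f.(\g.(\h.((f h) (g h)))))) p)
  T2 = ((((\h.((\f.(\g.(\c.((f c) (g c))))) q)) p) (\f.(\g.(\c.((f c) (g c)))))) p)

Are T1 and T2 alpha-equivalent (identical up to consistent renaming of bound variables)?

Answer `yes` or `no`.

Answer: yes

Derivation:
Term 1: ((((\c.((\f.(\g.(\h.((f h) (g h))))) q)) p) (\f.(\g.(\h.((f h) (g h)))))) p)
Term 2: ((((\h.((\f.(\g.(\c.((f c) (g c))))) q)) p) (\f.(\g.(\c.((f c) (g c)))))) p)
Alpha-equivalence: compare structure up to binder renaming.
Result: True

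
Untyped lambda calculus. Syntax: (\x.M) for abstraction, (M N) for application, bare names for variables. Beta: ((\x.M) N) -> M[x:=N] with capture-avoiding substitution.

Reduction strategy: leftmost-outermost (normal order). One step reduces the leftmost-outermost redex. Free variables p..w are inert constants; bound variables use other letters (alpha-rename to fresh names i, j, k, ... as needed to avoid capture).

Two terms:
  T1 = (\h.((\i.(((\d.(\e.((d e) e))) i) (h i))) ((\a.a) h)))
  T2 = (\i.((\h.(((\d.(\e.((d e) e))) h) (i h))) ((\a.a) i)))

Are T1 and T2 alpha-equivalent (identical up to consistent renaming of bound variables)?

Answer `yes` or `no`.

Term 1: (\h.((\i.(((\d.(\e.((d e) e))) i) (h i))) ((\a.a) h)))
Term 2: (\i.((\h.(((\d.(\e.((d e) e))) h) (i h))) ((\a.a) i)))
Alpha-equivalence: compare structure up to binder renaming.
Result: True

Answer: yes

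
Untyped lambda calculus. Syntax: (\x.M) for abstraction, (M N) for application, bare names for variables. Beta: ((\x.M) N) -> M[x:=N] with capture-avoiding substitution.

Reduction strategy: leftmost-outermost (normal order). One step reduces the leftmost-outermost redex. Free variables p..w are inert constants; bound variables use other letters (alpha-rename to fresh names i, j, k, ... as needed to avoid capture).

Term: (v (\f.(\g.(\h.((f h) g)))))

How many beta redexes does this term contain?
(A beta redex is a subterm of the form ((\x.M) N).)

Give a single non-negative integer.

Term: (v (\f.(\g.(\h.((f h) g)))))
  (no redexes)
Total redexes: 0

Answer: 0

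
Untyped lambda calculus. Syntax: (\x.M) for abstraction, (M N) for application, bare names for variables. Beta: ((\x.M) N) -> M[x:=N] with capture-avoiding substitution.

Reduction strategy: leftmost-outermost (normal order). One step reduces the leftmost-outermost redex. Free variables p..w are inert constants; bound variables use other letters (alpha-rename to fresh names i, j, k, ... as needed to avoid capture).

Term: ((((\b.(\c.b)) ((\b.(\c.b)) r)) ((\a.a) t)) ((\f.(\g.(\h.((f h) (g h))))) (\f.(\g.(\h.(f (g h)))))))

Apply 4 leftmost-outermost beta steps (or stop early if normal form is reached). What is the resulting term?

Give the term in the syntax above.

Answer: r

Derivation:
Step 0: ((((\b.(\c.b)) ((\b.(\c.b)) r)) ((\a.a) t)) ((\f.(\g.(\h.((f h) (g h))))) (\f.(\g.(\h.(f (g h)))))))
Step 1: (((\c.((\b.(\c.b)) r)) ((\a.a) t)) ((\f.(\g.(\h.((f h) (g h))))) (\f.(\g.(\h.(f (g h)))))))
Step 2: (((\b.(\c.b)) r) ((\f.(\g.(\h.((f h) (g h))))) (\f.(\g.(\h.(f (g h)))))))
Step 3: ((\c.r) ((\f.(\g.(\h.((f h) (g h))))) (\f.(\g.(\h.(f (g h)))))))
Step 4: r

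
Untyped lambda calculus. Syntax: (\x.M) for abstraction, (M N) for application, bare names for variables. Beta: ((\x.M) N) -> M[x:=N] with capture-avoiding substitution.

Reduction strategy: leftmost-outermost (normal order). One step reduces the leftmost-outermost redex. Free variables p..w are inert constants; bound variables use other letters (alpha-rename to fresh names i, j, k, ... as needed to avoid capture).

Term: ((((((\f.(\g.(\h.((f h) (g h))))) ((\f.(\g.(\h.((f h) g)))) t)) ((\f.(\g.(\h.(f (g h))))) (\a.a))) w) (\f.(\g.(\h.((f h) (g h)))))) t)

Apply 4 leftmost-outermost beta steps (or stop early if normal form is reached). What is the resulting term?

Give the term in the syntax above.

Step 0: ((((((\f.(\g.(\h.((f h) (g h))))) ((\f.(\g.(\h.((f h) g)))) t)) ((\f.(\g.(\h.(f (g h))))) (\a.a))) w) (\f.(\g.(\h.((f h) (g h)))))) t)
Step 1: (((((\g.(\h.((((\f.(\g.(\h.((f h) g)))) t) h) (g h)))) ((\f.(\g.(\h.(f (g h))))) (\a.a))) w) (\f.(\g.(\h.((f h) (g h)))))) t)
Step 2: ((((\h.((((\f.(\g.(\h.((f h) g)))) t) h) (((\f.(\g.(\h.(f (g h))))) (\a.a)) h))) w) (\f.(\g.(\h.((f h) (g h)))))) t)
Step 3: ((((((\f.(\g.(\h.((f h) g)))) t) w) (((\f.(\g.(\h.(f (g h))))) (\a.a)) w)) (\f.(\g.(\h.((f h) (g h)))))) t)
Step 4: (((((\g.(\h.((t h) g))) w) (((\f.(\g.(\h.(f (g h))))) (\a.a)) w)) (\f.(\g.(\h.((f h) (g h)))))) t)

Answer: (((((\g.(\h.((t h) g))) w) (((\f.(\g.(\h.(f (g h))))) (\a.a)) w)) (\f.(\g.(\h.((f h) (g h)))))) t)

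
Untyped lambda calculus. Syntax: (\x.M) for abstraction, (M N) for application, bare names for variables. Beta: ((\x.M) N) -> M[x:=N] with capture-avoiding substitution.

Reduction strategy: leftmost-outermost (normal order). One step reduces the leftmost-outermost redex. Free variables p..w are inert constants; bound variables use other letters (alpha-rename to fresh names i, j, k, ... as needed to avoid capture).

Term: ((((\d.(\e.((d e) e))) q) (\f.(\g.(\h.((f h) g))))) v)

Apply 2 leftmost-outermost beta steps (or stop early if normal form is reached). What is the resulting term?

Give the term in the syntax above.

Answer: (((q (\f.(\g.(\h.((f h) g))))) (\f.(\g.(\h.((f h) g))))) v)

Derivation:
Step 0: ((((\d.(\e.((d e) e))) q) (\f.(\g.(\h.((f h) g))))) v)
Step 1: (((\e.((q e) e)) (\f.(\g.(\h.((f h) g))))) v)
Step 2: (((q (\f.(\g.(\h.((f h) g))))) (\f.(\g.(\h.((f h) g))))) v)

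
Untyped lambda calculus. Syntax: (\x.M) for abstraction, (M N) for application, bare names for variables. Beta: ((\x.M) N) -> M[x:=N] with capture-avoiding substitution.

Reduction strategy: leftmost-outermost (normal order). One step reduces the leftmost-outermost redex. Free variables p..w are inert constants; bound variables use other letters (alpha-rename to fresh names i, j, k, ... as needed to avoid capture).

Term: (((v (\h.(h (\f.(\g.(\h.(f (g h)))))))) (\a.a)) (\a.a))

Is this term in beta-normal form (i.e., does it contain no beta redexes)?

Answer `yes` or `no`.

Term: (((v (\h.(h (\f.(\g.(\h.(f (g h)))))))) (\a.a)) (\a.a))
No beta redexes found.

Answer: yes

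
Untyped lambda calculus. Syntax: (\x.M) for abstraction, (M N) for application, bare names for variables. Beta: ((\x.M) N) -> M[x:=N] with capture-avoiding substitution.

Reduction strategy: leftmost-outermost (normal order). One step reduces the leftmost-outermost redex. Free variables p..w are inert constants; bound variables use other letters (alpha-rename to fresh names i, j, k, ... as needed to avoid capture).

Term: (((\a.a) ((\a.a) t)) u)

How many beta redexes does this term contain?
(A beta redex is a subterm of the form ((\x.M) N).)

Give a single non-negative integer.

Answer: 2

Derivation:
Term: (((\a.a) ((\a.a) t)) u)
  Redex: ((\a.a) ((\a.a) t))
  Redex: ((\a.a) t)
Total redexes: 2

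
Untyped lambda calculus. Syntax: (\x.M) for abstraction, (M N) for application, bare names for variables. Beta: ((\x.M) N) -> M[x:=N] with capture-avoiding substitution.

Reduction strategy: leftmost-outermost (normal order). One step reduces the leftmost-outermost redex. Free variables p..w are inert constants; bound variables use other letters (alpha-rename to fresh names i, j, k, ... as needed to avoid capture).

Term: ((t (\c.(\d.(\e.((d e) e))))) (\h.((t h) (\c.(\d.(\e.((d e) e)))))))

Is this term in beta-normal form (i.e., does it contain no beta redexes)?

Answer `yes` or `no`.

Answer: yes

Derivation:
Term: ((t (\c.(\d.(\e.((d e) e))))) (\h.((t h) (\c.(\d.(\e.((d e) e)))))))
No beta redexes found.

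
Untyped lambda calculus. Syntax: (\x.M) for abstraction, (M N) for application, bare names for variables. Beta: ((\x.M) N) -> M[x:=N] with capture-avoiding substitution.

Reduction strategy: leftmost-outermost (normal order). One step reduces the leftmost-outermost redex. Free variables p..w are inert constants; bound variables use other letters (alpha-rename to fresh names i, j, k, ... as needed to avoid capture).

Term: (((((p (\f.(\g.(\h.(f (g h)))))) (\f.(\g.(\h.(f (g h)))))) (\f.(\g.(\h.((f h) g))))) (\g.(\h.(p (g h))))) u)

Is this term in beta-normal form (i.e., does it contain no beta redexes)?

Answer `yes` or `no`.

Term: (((((p (\f.(\g.(\h.(f (g h)))))) (\f.(\g.(\h.(f (g h)))))) (\f.(\g.(\h.((f h) g))))) (\g.(\h.(p (g h))))) u)
No beta redexes found.

Answer: yes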